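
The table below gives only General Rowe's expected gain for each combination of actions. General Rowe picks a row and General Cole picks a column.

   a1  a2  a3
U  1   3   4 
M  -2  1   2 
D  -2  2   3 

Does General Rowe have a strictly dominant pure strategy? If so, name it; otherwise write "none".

U

U vs M: a1: 1>-2, a2: 3>1, a3: 4>2.
U vs D: a1: 1>-2, a2: 3>2, a3: 4>3.
U strictly beats every other strategy against every opponent action, so it is strictly dominant.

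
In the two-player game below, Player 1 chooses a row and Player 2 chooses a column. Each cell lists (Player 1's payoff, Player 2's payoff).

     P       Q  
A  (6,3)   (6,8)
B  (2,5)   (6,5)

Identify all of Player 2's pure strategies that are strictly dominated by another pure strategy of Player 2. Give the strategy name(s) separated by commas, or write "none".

Nothing dominates P: Q at B (5=5).
Q is not dominated — it holds its own against P at A (8>3).

none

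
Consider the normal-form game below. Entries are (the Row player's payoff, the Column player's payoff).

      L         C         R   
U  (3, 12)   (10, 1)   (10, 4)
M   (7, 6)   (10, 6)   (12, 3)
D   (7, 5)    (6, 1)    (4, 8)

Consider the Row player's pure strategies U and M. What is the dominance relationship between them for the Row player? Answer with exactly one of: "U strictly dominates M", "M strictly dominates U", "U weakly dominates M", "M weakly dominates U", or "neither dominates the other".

M weakly dominates U

U's payoffs vs M's, by the Column player's action — L: 3<7, C: 10=10, R: 10<12.
M is at least as good everywhere and strictly better somewhere (tied at C), so M weakly dominates U.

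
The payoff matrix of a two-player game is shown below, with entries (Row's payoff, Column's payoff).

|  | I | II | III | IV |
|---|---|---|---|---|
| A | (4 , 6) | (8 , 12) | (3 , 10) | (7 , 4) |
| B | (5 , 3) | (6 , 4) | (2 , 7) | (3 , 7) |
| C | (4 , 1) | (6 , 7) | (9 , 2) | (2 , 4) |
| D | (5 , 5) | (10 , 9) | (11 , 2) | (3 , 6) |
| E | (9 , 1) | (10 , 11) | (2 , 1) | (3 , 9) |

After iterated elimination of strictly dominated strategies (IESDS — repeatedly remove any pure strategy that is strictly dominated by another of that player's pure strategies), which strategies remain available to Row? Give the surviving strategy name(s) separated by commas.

Row's strategy C is strictly dominated by D (I: 5>4, II: 10>6, III: 11>9, IV: 3>2) and is removed.
Column I is eliminated: II beats it against every remaining row (A: 12>6, B: 4>3, D: 9>5, E: 11>1).
Row's strategy B is strictly dominated by A (II: 8>6, III: 3>2, IV: 7>3) and is removed.
Column III is eliminated: II beats it against every remaining row (A: 12>10, D: 9>2, E: 11>1).
Column's strategy IV is strictly dominated by II (A: 12>4, D: 9>6, E: 11>9) and is removed.
Row A is eliminated: D beats it against every remaining column (II: 10>8).
Among the remaining strategies, none is strictly dominated by another pure strategy of the same player, so the elimination stops.
Surviving strategies — Row: {D, E}; Column: {II}.

D, E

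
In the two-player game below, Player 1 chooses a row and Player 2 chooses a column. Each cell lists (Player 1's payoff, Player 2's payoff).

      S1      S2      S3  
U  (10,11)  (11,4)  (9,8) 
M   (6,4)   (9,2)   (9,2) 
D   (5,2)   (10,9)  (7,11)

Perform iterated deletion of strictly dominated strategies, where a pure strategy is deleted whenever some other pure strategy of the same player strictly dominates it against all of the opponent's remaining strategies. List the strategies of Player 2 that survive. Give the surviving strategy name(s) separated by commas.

Row D is eliminated: U beats it against every remaining column (S1: 10>5, S2: 11>10, S3: 9>7).
Player 2's strategy S2 is strictly dominated by S1 (U: 11>4, M: 4>2) and is removed.
Column S3 is eliminated: S1 beats it against every remaining row (U: 11>8, M: 4>2).
Player 1's strategy M is strictly dominated by U (S1: 10>6) and is removed.
Among the remaining strategies, none is strictly dominated by another pure strategy of the same player, so the elimination stops.
Surviving strategies — Player 1: {U}; Player 2: {S1}.

S1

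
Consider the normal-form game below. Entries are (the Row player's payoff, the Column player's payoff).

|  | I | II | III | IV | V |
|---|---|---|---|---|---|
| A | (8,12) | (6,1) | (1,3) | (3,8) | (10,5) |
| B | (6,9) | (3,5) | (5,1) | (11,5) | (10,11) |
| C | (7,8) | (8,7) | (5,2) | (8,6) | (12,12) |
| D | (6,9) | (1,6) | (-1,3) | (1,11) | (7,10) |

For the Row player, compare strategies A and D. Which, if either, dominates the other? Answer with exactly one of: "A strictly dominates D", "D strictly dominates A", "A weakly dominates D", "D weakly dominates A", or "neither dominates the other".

A strictly dominates D

A's payoffs vs D's, by the Column player's action — I: 8>6, II: 6>1, III: 1>-1, IV: 3>1, V: 10>7.
Every comparison favours A, so A strictly dominates D.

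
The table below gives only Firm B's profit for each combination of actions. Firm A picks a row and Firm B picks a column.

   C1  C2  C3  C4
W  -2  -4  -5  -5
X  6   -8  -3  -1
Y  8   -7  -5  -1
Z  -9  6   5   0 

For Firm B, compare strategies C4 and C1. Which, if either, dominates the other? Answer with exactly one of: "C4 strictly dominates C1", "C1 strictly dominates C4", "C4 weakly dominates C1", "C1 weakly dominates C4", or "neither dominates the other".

neither dominates the other

Compare C4 to C1 across each opponent action: W: -5<-2, X: -1<6, Y: -1<8, Z: 0>-9.
C4 does better at Z but worse at W, X, Y; neither strategy dominates the other.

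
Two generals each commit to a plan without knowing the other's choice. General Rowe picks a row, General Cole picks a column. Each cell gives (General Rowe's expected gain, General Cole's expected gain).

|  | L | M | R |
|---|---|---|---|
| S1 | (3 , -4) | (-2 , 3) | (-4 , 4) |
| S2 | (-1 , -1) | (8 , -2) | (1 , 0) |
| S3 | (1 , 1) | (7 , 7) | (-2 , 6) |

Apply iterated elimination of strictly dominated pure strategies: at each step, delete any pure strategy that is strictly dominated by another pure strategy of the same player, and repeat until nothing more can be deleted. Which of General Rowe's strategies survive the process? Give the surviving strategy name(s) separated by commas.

S2

For General Cole, R strictly dominates L on the remaining rows (S1: 4>-4, S2: 0>-1, S3: 6>1); eliminate L.
For General Rowe, S2 strictly dominates S1 on the remaining columns (M: 8>-2, R: 1>-4); eliminate S1.
Row S3 is eliminated: S2 beats it against every remaining column (M: 8>7, R: 1>-2).
Column M is eliminated: R beats it against every remaining row (S2: 0>-2).
Among the remaining strategies, none is strictly dominated by another pure strategy of the same player, so the elimination stops.
Surviving strategies — General Rowe: {S2}; General Cole: {R}.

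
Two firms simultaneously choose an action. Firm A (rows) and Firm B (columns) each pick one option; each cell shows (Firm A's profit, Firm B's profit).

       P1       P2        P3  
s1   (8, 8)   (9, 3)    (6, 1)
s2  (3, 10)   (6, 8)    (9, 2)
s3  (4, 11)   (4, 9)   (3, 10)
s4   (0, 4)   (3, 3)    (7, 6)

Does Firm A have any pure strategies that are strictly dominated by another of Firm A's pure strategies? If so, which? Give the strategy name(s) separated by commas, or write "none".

Nothing dominates s1: s2 at P1 (8>3); s3 at P1 (8>4); s4 at P1 (8>0).
Nothing dominates s2: s1 at P3 (9>6); s3 at P2 (6>4); s4 at P1 (3>0).
s3: dominated, since s1 does at least as well everywhere (P1: 8>4, P2: 9>4, P3: 6>3).
s2 strictly dominates s4 — P1: 3>0, P2: 6>3, P3: 9>7.

s3, s4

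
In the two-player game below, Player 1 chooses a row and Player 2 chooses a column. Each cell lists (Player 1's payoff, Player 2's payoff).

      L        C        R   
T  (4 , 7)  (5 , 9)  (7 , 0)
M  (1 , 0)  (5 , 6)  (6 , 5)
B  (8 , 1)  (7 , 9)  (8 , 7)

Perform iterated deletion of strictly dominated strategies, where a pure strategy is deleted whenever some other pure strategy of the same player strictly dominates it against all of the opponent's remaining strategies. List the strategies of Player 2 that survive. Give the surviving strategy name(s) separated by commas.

Player 1's strategy T is strictly dominated by B (L: 8>4, C: 7>5, R: 8>7) and is removed.
For Player 1, B strictly dominates M on the remaining columns (L: 8>1, C: 7>5, R: 8>6); eliminate M.
For Player 2, C strictly dominates L on the remaining rows (B: 9>1); eliminate L.
For Player 2, C strictly dominates R on the remaining rows (B: 9>7); eliminate R.
Among the remaining strategies, none is strictly dominated by another pure strategy of the same player, so the elimination stops.
Surviving strategies — Player 1: {B}; Player 2: {C}.

C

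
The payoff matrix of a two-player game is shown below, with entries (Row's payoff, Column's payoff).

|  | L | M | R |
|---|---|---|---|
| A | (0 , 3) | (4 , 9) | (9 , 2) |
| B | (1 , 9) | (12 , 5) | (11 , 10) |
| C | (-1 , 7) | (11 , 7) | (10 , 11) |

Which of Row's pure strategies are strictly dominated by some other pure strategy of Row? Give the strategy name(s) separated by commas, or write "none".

A is strictly dominated by B (L: 1>0, M: 12>4, R: 11>9).
B: no other strategy beats it everywhere (A at L (1>0); C at L (1>-1)).
C: dominated, since B does at least as well everywhere (L: 1>-1, M: 12>11, R: 11>10).

A, C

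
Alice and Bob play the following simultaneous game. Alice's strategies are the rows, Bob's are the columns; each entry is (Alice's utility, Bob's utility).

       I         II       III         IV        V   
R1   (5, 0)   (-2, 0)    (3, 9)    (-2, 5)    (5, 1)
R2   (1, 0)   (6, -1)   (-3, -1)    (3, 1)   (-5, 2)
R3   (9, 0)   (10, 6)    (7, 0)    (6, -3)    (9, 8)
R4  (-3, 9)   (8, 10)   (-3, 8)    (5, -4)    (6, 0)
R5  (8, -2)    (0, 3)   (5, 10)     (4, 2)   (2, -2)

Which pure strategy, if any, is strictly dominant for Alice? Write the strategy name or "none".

R3

R3 vs R1: I: 9>5, II: 10>-2, III: 7>3, IV: 6>-2, V: 9>5.
R3 vs R2: I: 9>1, II: 10>6, III: 7>-3, IV: 6>3, V: 9>-5.
R3 vs R4: I: 9>-3, II: 10>8, III: 7>-3, IV: 6>5, V: 9>6.
R3 vs R5: I: 9>8, II: 10>0, III: 7>5, IV: 6>4, V: 9>2.
R3 strictly beats every other strategy against every opponent action, so it is strictly dominant.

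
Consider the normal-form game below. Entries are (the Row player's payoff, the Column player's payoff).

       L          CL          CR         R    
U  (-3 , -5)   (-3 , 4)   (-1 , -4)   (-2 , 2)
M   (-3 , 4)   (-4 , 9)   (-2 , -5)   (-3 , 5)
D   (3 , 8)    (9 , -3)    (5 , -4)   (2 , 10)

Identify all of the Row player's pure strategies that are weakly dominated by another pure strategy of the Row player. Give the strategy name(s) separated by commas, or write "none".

U, M

D weakly dominates U — L: 3>-3, CL: 9>-3, CR: 5>-1, R: 2>-2.
M is weakly dominated by U (L: -3=-3, CL: -3>-4, CR: -1>-2, R: -2>-3).
Nothing dominates D: U at L (3>-3); M at L (3>-3).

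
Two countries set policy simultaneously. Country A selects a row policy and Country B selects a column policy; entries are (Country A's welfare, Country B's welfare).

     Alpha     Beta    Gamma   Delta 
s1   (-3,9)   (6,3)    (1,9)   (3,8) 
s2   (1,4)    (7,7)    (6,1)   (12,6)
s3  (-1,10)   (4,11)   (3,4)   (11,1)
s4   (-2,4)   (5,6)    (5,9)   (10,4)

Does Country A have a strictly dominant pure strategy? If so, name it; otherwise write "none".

s2

s2 vs s1: Alpha: 1>-3, Beta: 7>6, Gamma: 6>1, Delta: 12>3.
s2 vs s3: Alpha: 1>-1, Beta: 7>4, Gamma: 6>3, Delta: 12>11.
s2 vs s4: Alpha: 1>-2, Beta: 7>5, Gamma: 6>5, Delta: 12>10.
s2 strictly beats every other strategy against every opponent action, so it is strictly dominant.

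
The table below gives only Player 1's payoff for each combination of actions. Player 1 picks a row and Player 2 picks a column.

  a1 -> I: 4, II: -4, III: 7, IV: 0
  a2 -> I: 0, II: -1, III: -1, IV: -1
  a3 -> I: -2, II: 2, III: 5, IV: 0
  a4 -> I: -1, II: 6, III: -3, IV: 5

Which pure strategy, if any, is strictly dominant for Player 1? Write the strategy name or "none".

a1 fails to dominate a2 at II (-4<-1).
a2 fails to dominate a1 at I (0<4).
a3 fails to dominate a1 at I (-2<4).
a4 fails to dominate a1 at I (-1<4).
No single strategy dominates all the others.

none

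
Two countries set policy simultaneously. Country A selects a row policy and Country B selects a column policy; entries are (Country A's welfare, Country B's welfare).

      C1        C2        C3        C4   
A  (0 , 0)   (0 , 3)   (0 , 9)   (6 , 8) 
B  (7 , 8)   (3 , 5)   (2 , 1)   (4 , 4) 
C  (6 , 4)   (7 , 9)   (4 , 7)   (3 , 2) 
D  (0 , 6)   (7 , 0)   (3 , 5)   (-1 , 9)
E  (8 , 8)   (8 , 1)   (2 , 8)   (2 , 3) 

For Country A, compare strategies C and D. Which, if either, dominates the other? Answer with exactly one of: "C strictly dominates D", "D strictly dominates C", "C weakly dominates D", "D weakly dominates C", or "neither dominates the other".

C's payoffs vs D's, by Country B's action — C1: 6>0, C2: 7=7, C3: 4>3, C4: 3>-1.
C is at least as good everywhere and strictly better somewhere (tied only at C2), so C weakly but not strictly dominates D.

C weakly dominates D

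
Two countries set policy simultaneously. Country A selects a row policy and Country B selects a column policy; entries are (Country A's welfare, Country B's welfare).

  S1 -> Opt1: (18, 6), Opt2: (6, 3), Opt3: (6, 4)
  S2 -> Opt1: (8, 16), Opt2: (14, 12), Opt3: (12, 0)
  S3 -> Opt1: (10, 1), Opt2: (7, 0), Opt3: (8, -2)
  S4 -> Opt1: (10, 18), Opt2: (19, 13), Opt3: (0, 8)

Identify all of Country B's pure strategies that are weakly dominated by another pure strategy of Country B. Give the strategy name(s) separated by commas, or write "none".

Opt2, Opt3

Nothing dominates Opt1: Opt2 at S1 (6>3); Opt3 at S1 (6>4).
Opt1 weakly dominates Opt2 — S1: 6>3, S2: 16>12, S3: 1>0, S4: 18>13.
Opt3 is weakly dominated by Opt1 (S1: 6>4, S2: 16>0, S3: 1>-2, S4: 18>8).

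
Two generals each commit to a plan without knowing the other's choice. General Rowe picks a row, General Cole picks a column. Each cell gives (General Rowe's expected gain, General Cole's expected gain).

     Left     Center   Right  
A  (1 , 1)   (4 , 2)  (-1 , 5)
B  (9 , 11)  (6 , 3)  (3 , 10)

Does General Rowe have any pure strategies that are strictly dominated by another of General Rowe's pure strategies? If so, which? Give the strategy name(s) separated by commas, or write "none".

A

A is strictly dominated by B (Left: 9>1, Center: 6>4, Right: 3>-1).
B is not dominated — it holds its own against A at Left (9>1).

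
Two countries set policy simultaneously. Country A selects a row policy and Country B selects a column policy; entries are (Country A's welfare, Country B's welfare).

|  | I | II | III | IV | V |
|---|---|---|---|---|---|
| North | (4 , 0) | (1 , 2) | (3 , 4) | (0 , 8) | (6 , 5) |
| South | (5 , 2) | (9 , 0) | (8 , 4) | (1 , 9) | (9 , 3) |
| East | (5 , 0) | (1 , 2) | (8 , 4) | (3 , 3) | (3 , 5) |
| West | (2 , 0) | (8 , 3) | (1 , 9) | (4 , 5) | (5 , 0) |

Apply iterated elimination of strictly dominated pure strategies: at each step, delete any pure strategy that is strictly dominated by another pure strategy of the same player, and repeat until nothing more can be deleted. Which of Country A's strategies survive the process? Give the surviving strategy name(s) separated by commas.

Row North is eliminated: South beats it against every remaining column (I: 5>4, II: 9>1, III: 8>3, IV: 1>0, V: 9>6).
For Country B, III strictly dominates I on the remaining rows (South: 4>2, East: 4>0, West: 9>0); eliminate I.
Column II is eliminated: III beats it against every remaining row (South: 4>0, East: 4>2, West: 9>3).
Among the remaining strategies, none is strictly dominated by another pure strategy of the same player, so the elimination stops.
Surviving strategies — Country A: {South, East, West}; Country B: {III, IV, V}.

South, East, West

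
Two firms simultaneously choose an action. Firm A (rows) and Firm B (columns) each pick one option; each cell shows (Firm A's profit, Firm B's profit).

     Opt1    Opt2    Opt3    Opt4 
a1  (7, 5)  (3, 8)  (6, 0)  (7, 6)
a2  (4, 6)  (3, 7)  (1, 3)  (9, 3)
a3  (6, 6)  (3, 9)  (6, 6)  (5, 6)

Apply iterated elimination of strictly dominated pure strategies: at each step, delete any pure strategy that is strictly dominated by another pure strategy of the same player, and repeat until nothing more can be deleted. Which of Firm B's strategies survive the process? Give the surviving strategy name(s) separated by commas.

Opt2

For Firm B, Opt2 strictly dominates Opt1 on the remaining rows (a1: 8>5, a2: 7>6, a3: 9>6); eliminate Opt1.
Column Opt3 is eliminated: Opt2 beats it against every remaining row (a1: 8>0, a2: 7>3, a3: 9>6).
Column Opt4 is eliminated: Opt2 beats it against every remaining row (a1: 8>6, a2: 7>3, a3: 9>6).
Among the remaining strategies, none is strictly dominated by another pure strategy of the same player, so the elimination stops.
Surviving strategies — Firm A: {a1, a2, a3}; Firm B: {Opt2}.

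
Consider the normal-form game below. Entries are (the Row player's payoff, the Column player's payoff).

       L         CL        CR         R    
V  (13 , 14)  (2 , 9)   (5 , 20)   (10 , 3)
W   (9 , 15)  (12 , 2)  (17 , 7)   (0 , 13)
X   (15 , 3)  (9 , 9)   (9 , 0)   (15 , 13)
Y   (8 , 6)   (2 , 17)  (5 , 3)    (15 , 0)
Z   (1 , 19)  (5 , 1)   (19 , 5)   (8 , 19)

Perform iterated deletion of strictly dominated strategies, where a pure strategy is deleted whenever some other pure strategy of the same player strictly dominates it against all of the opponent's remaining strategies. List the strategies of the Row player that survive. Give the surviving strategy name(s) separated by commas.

Row V is eliminated: X beats it against every remaining column (L: 15>13, CL: 9>2, CR: 9>5, R: 15>10).
For the Column player, L strictly dominates CR on the remaining rows (W: 15>7, X: 3>0, Y: 6>3, Z: 19>5); eliminate CR.
Row Z is eliminated: X beats it against every remaining column (L: 15>1, CL: 9>5, R: 15>8).
Among the remaining strategies, none is strictly dominated by another pure strategy of the same player, so the elimination stops.
Surviving strategies — the Row player: {W, X, Y}; the Column player: {L, CL, R}.

W, X, Y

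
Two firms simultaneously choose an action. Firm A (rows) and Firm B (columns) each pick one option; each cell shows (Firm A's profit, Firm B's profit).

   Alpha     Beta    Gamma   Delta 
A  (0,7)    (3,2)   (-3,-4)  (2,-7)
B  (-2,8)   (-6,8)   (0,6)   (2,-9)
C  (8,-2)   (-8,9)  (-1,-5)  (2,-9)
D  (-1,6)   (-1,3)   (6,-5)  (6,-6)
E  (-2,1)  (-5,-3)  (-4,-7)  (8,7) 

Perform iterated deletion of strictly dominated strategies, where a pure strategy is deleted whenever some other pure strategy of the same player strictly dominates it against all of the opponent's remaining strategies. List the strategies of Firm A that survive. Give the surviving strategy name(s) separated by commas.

Firm A's strategy B is strictly dominated by D (Alpha: -1>-2, Beta: -1>-6, Gamma: 6>0, Delta: 6>2) and is removed.
Firm B's strategy Gamma is strictly dominated by Alpha (A: 7>-4, C: -2>-5, D: 6>-5, E: 1>-7) and is removed.
Among the remaining strategies, none is strictly dominated by another pure strategy of the same player, so the elimination stops.
Surviving strategies — Firm A: {A, C, D, E}; Firm B: {Alpha, Beta, Delta}.

A, C, D, E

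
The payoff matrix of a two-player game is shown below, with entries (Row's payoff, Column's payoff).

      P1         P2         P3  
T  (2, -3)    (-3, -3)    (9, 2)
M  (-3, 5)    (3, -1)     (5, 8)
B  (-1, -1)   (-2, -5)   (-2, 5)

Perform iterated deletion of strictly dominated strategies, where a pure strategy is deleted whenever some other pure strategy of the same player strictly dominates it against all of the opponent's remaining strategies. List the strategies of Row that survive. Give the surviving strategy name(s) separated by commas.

T

Column's strategy P1 is strictly dominated by P3 (T: 2>-3, M: 8>5, B: 5>-1) and is removed.
Row's strategy B is strictly dominated by M (P2: 3>-2, P3: 5>-2) and is removed.
Column's strategy P2 is strictly dominated by P3 (T: 2>-3, M: 8>-1) and is removed.
Row's strategy M is strictly dominated by T (P3: 9>5) and is removed.
Among the remaining strategies, none is strictly dominated by another pure strategy of the same player, so the elimination stops.
Surviving strategies — Row: {T}; Column: {P3}.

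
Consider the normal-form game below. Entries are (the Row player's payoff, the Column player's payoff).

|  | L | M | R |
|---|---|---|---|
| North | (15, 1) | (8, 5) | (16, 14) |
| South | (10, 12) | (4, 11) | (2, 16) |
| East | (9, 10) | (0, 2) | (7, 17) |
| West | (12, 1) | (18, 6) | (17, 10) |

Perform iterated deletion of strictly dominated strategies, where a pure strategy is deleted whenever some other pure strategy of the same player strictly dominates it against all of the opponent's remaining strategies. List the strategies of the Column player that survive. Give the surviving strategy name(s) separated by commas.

R

The Row player's strategy South is strictly dominated by North (L: 15>10, M: 8>4, R: 16>2) and is removed.
Row East is eliminated: North beats it against every remaining column (L: 15>9, M: 8>0, R: 16>7).
Column L is eliminated: M beats it against every remaining row (North: 5>1, West: 6>1).
Row North is eliminated: West beats it against every remaining column (M: 18>8, R: 17>16).
Column M is eliminated: R beats it against every remaining row (West: 10>6).
Among the remaining strategies, none is strictly dominated by another pure strategy of the same player, so the elimination stops.
Surviving strategies — the Row player: {West}; the Column player: {R}.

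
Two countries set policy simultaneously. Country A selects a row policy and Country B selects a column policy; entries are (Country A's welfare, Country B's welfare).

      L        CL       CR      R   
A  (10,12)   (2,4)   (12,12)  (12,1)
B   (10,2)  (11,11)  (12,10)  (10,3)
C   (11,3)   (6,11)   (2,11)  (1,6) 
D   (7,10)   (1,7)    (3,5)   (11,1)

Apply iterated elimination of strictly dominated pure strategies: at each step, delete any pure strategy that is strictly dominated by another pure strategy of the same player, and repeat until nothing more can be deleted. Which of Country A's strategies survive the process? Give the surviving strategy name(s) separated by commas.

Country A's strategy D is strictly dominated by A (L: 10>7, CL: 2>1, CR: 12>3, R: 12>11) and is removed.
Column R is eliminated: CL beats it against every remaining row (A: 4>1, B: 11>3, C: 11>6).
Among the remaining strategies, none is strictly dominated by another pure strategy of the same player, so the elimination stops.
Surviving strategies — Country A: {A, B, C}; Country B: {L, CL, CR}.

A, B, C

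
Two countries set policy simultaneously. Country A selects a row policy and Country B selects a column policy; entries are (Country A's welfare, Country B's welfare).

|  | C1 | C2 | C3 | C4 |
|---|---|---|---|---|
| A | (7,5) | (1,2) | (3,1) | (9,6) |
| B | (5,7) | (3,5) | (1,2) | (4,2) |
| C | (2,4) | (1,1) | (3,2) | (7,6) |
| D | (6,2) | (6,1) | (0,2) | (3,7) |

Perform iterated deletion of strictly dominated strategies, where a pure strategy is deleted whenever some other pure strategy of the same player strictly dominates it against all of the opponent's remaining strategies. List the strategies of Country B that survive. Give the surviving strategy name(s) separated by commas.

Country B's strategy C2 is strictly dominated by C1 (A: 5>2, B: 7>5, C: 4>1, D: 2>1) and is removed.
Row B is eliminated: A beats it against every remaining column (C1: 7>5, C3: 3>1, C4: 9>4).
Country A's strategy D is strictly dominated by A (C1: 7>6, C3: 3>0, C4: 9>3) and is removed.
Column C1 is eliminated: C4 beats it against every remaining row (A: 6>5, C: 6>4).
Country B's strategy C3 is strictly dominated by C4 (A: 6>1, C: 6>2) and is removed.
Country A's strategy C is strictly dominated by A (C4: 9>7) and is removed.
Among the remaining strategies, none is strictly dominated by another pure strategy of the same player, so the elimination stops.
Surviving strategies — Country A: {A}; Country B: {C4}.

C4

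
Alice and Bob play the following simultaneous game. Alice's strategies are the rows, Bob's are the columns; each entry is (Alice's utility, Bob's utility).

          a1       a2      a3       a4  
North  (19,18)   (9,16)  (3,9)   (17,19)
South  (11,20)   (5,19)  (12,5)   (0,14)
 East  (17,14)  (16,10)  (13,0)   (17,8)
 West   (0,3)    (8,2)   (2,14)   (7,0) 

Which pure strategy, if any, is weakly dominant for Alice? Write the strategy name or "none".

North fails to dominate South at a3 (3<12).
South fails to dominate North at a1 (11<19).
East fails to dominate North at a1 (17<19).
West fails to dominate North at a1 (0<19).
No single strategy dominates all the others.

none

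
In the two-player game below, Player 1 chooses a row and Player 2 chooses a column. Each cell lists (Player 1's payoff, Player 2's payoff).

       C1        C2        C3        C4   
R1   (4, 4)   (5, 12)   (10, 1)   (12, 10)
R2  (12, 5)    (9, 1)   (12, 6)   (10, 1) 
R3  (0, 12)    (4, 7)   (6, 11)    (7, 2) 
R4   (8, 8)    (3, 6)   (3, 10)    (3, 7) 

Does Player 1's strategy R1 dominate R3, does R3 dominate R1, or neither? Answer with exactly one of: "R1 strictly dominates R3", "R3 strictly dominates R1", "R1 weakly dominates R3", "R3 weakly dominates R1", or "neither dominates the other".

Compare R1 to R3 across each opponent action: C1: 4>0, C2: 5>4, C3: 10>6, C4: 12>7.
Every comparison favours R1, so R1 strictly dominates R3.

R1 strictly dominates R3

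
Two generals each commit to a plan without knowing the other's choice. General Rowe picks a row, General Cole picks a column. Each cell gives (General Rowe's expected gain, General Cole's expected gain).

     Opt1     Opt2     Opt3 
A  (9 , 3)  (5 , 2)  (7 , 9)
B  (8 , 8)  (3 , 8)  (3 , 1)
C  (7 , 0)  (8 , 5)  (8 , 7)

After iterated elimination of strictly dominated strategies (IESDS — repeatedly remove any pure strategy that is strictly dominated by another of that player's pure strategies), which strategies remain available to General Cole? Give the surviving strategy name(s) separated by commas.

Row B is eliminated: A beats it against every remaining column (Opt1: 9>8, Opt2: 5>3, Opt3: 7>3).
For General Cole, Opt3 strictly dominates Opt1 on the remaining rows (A: 9>3, C: 7>0); eliminate Opt1.
For General Rowe, C strictly dominates A on the remaining columns (Opt2: 8>5, Opt3: 8>7); eliminate A.
General Cole's strategy Opt2 is strictly dominated by Opt3 (C: 7>5) and is removed.
Among the remaining strategies, none is strictly dominated by another pure strategy of the same player, so the elimination stops.
Surviving strategies — General Rowe: {C}; General Cole: {Opt3}.

Opt3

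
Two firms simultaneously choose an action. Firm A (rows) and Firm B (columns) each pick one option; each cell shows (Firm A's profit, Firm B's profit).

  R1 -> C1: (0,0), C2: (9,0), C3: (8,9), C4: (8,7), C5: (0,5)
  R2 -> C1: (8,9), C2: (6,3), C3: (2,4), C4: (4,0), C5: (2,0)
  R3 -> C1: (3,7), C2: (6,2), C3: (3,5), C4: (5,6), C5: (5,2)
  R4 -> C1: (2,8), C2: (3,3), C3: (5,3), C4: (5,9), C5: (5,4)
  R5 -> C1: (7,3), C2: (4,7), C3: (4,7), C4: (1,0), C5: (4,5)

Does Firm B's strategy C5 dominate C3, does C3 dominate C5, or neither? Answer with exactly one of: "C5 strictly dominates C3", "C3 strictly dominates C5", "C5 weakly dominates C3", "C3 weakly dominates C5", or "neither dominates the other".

neither dominates the other

Compare C5 to C3 across each choice by Firm A: R1: 5<9, R2: 0<4, R3: 2<5, R4: 4>3, R5: 5<7.
C5 does better at R4 but worse at R1, R2, R3, R5; neither strategy dominates the other.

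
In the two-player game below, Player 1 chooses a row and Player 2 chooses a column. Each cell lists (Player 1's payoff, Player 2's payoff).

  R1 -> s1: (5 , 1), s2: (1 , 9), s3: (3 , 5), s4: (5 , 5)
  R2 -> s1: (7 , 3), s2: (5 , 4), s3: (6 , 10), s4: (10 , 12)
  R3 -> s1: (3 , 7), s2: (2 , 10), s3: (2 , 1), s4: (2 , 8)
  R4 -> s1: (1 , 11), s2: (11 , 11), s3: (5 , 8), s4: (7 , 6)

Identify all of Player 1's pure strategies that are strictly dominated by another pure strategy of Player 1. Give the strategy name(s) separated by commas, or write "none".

R1 is strictly dominated by R2 (s1: 7>5, s2: 5>1, s3: 6>3, s4: 10>5).
R2 is not dominated — it holds its own against R1 at s1 (7>5); R3 at s1 (7>3); R4 at s1 (7>1).
R3 is strictly dominated by R2 (s1: 7>3, s2: 5>2, s3: 6>2, s4: 10>2).
R4 is not dominated — it holds its own against R1 at s2 (11>1); R2 at s2 (11>5); R3 at s2 (11>2).

R1, R3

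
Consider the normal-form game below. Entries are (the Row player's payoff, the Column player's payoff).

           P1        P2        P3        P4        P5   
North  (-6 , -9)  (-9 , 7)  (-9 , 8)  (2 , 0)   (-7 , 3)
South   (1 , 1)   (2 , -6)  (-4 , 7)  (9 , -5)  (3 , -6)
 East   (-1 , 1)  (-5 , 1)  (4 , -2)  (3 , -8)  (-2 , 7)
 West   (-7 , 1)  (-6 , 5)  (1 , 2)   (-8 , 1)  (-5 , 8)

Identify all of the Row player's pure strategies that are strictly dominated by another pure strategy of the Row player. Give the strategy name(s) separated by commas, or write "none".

North, West

South strictly dominates North — P1: 1>-6, P2: 2>-9, P3: -4>-9, P4: 9>2, P5: 3>-7.
Nothing dominates South: North at P1 (1>-6); East at P1 (1>-1); West at P1 (1>-7).
East is not dominated — it holds its own against North at P1 (-1>-6); South at P3 (4>-4); West at P1 (-1>-7).
East strictly dominates West — P1: -1>-7, P2: -5>-6, P3: 4>1, P4: 3>-8, P5: -2>-5.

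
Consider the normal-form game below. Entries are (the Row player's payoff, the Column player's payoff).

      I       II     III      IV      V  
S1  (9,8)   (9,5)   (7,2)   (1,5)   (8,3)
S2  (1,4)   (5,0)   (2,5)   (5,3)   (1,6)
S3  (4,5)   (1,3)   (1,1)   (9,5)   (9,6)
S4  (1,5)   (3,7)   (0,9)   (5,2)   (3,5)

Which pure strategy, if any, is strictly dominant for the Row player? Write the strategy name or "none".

S1 fails to dominate S2 at IV (1<5).
S2 fails to dominate S1 at I (1<9).
S3 fails to dominate S1 at I (4<9).
S4 fails to dominate S1 at I (1<9).
No single strategy dominates all the others.

none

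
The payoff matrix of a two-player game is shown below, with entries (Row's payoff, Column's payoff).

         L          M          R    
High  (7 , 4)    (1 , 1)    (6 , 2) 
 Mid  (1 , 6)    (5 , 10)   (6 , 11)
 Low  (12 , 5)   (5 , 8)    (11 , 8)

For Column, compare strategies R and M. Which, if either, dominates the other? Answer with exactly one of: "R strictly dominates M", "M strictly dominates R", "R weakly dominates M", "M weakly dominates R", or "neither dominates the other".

Compare R to M across each opponent action: High: 2>1, Mid: 11>10, Low: 8=8.
R is at least as good everywhere and strictly better somewhere (tied only at Low), so R weakly but not strictly dominates M.

R weakly dominates M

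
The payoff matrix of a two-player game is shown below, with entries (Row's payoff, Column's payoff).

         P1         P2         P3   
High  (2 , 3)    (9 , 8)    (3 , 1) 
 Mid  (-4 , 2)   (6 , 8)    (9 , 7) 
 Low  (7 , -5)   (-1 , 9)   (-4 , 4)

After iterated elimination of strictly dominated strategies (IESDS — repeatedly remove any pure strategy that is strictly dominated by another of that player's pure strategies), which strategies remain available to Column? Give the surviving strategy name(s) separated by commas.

For Column, P2 strictly dominates P1 on the remaining rows (High: 8>3, Mid: 8>2, Low: 9>-5); eliminate P1.
Row's strategy Low is strictly dominated by High (P2: 9>-1, P3: 3>-4) and is removed.
Column P3 is eliminated: P2 beats it against every remaining row (High: 8>1, Mid: 8>7).
For Row, High strictly dominates Mid on the remaining columns (P2: 9>6); eliminate Mid.
Among the remaining strategies, none is strictly dominated by another pure strategy of the same player, so the elimination stops.
Surviving strategies — Row: {High}; Column: {P2}.

P2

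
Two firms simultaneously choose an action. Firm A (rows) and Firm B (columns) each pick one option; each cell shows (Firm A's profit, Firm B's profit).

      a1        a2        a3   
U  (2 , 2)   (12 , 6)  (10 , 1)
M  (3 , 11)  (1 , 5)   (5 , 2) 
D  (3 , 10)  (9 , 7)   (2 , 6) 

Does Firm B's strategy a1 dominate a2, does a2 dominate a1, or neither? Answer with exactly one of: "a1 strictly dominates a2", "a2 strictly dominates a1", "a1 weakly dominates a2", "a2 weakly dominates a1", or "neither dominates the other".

a1's payoffs vs a2's, by Firm A's action — U: 2<6, M: 11>5, D: 10>7.
a1 does better at M, D but worse at U; neither strategy dominates the other.

neither dominates the other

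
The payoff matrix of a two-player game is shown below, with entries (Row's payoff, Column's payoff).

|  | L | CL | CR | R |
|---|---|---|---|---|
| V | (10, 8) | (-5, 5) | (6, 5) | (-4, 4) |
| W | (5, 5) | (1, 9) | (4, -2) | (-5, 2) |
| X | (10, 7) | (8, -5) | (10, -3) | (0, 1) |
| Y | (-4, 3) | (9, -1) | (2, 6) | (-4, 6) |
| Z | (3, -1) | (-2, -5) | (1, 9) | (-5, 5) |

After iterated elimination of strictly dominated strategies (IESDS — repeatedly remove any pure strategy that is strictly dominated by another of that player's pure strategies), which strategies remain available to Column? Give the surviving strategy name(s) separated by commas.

Row's strategy W is strictly dominated by X (L: 10>5, CL: 8>1, CR: 10>4, R: 0>-5) and is removed.
Row's strategy Z is strictly dominated by X (L: 10>3, CL: 8>-2, CR: 10>1, R: 0>-5) and is removed.
Column CL is eliminated: L beats it against every remaining row (V: 8>5, X: 7>-5, Y: 3>-1).
Row Y is eliminated: X beats it against every remaining column (L: 10>-4, CR: 10>2, R: 0>-4).
Column CR is eliminated: L beats it against every remaining row (V: 8>5, X: 7>-3).
Column R is eliminated: L beats it against every remaining row (V: 8>4, X: 7>1).
Among the remaining strategies, none is strictly dominated by another pure strategy of the same player, so the elimination stops.
Surviving strategies — Row: {V, X}; Column: {L}.

L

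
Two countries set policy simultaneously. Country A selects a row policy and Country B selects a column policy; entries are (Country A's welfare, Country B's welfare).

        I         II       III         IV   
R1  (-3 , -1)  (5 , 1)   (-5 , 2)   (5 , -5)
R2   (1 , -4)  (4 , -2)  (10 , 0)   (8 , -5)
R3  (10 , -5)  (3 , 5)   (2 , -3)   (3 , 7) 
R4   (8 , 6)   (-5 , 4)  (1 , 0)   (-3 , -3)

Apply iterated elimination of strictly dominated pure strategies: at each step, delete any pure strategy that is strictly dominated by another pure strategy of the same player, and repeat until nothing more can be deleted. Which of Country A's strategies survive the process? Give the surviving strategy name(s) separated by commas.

R2

Row R4 is eliminated: R3 beats it against every remaining column (I: 10>8, II: 3>-5, III: 2>1, IV: 3>-3).
For Country B, II strictly dominates I on the remaining rows (R1: 1>-1, R2: -2>-4, R3: 5>-5); eliminate I.
Country A's strategy R3 is strictly dominated by R2 (II: 4>3, III: 10>2, IV: 8>3) and is removed.
Column II is eliminated: III beats it against every remaining row (R1: 2>1, R2: 0>-2).
Country A's strategy R1 is strictly dominated by R2 (III: 10>-5, IV: 8>5) and is removed.
For Country B, III strictly dominates IV on the remaining rows (R2: 0>-5); eliminate IV.
Among the remaining strategies, none is strictly dominated by another pure strategy of the same player, so the elimination stops.
Surviving strategies — Country A: {R2}; Country B: {III}.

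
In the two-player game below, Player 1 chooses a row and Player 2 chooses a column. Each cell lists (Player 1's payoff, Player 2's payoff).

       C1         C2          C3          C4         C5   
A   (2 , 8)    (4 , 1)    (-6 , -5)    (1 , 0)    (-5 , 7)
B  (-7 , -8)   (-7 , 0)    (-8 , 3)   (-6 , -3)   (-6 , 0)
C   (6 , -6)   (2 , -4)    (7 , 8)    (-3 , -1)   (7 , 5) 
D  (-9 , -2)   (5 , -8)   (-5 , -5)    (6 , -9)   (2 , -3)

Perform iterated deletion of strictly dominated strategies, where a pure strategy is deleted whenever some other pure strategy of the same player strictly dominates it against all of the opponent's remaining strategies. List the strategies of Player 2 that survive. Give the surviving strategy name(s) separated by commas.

For Player 1, A strictly dominates B on the remaining columns (C1: 2>-7, C2: 4>-7, C3: -6>-8, C4: 1>-6, C5: -5>-6); eliminate B.
Column C2 is eliminated: C5 beats it against every remaining row (A: 7>1, C: 5>-4, D: -3>-8).
For Player 2, C5 strictly dominates C4 on the remaining rows (A: 7>0, C: 5>-1, D: -3>-9); eliminate C4.
Row A is eliminated: C beats it against every remaining column (C1: 6>2, C3: 7>-6, C5: 7>-5).
Player 1's strategy D is strictly dominated by C (C1: 6>-9, C3: 7>-5, C5: 7>2) and is removed.
Player 2's strategy C1 is strictly dominated by C3 (C: 8>-6) and is removed.
Player 2's strategy C5 is strictly dominated by C3 (C: 8>5) and is removed.
Among the remaining strategies, none is strictly dominated by another pure strategy of the same player, so the elimination stops.
Surviving strategies — Player 1: {C}; Player 2: {C3}.

C3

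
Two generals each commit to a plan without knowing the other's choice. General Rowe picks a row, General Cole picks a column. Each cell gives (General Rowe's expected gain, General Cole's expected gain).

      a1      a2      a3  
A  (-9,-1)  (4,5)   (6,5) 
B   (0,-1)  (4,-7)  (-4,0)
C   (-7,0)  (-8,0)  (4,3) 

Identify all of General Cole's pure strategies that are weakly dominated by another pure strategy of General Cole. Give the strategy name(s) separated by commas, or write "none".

a1, a2

a1 is weakly dominated by a3 (A: 5>-1, B: 0>-1, C: 3>0).
a3 weakly dominates a2 — A: 5=5, B: 0>-7, C: 3>0.
a3 is not dominated — it holds its own against a1 at A (5>-1); a2 at B (0>-7).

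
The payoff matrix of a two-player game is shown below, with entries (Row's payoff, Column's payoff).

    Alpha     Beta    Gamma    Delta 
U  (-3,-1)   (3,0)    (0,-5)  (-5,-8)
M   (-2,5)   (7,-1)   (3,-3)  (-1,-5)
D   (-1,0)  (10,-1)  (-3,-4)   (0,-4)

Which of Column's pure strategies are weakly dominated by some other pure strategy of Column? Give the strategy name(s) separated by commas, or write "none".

Alpha: no other strategy beats it everywhere (Beta at M (5>-1); Gamma at U (-1>-5); Delta at U (-1>-8)).
Beta: no other strategy beats it everywhere (Alpha at U (0>-1); Gamma at U (0>-5); Delta at U (0>-8)).
Alpha weakly dominates Gamma — U: -1>-5, M: 5>-3, D: 0>-4.
Delta: dominated, since Alpha does at least as well everywhere (U: -1>-8, M: 5>-5, D: 0>-4).

Gamma, Delta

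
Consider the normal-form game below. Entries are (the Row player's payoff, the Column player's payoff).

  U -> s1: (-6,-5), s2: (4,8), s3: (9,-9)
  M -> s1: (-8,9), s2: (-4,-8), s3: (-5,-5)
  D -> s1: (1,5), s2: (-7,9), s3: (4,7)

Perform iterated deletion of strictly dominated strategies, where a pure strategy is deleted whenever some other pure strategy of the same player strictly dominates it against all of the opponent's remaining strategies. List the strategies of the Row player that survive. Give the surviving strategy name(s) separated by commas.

U

The Row player's strategy M is strictly dominated by U (s1: -6>-8, s2: 4>-4, s3: 9>-5) and is removed.
Column s1 is eliminated: s2 beats it against every remaining row (U: 8>-5, D: 9>5).
For the Row player, U strictly dominates D on the remaining columns (s2: 4>-7, s3: 9>4); eliminate D.
Column s3 is eliminated: s2 beats it against every remaining row (U: 8>-9).
Among the remaining strategies, none is strictly dominated by another pure strategy of the same player, so the elimination stops.
Surviving strategies — the Row player: {U}; the Column player: {s2}.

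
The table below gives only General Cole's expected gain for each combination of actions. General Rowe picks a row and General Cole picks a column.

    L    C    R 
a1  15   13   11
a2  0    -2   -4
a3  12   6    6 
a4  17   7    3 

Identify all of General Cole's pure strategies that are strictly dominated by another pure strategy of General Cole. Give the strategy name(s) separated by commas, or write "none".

C, R

L is not dominated — it holds its own against C at a1 (15>13); R at a1 (15>11).
L strictly dominates C — a1: 15>13, a2: 0>-2, a3: 12>6, a4: 17>7.
R is strictly dominated by L (a1: 15>11, a2: 0>-4, a3: 12>6, a4: 17>3).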